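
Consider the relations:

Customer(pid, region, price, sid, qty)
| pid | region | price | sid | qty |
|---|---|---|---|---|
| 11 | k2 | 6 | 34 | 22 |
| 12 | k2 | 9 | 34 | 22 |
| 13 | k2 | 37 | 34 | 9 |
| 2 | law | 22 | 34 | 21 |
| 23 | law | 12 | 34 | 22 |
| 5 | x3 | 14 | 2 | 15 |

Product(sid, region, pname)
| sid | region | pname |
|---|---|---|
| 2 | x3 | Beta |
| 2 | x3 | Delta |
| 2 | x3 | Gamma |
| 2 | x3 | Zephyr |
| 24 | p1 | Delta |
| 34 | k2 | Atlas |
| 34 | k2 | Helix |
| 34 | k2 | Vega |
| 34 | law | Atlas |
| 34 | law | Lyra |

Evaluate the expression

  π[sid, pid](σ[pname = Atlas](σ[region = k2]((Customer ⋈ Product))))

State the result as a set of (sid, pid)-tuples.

{(34, 11), (34, 12), (34, 13)}

Natural join on region, sid: {(11, k2, 6, 34, 22, Atlas), (11, k2, 6, 34, 22, Helix), (11, k2, 6, 34, 22, Vega), (12, k2, 9, 34, 22, Atlas), (12, k2, 9, 34, 22, Helix), (12, k2, 9, 34, 22, Vega), (13, k2, 37, 34, 9, Atlas), (13, k2, 37, 34, 9, Helix), (13, k2, 37, 34, 9, Vega), (2, law, 22, 34, 21, Atlas), (2, law, 22, 34, 21, Lyra), (23, law, 12, 34, 22, Atlas), (23, law, 12, 34, 22, Lyra), (5, x3, 14, 2, 15, Beta), (5, x3, 14, 2, 15, Delta), (5, x3, 14, 2, 15, Gamma), (5, x3, 14, 2, 15, Zephyr)}
Apply σ_{region = k2}; surviving tuples: {(11, k2, 6, 34, 22, Atlas), (11, k2, 6, 34, 22, Helix), (11, k2, 6, 34, 22, Vega), (12, k2, 9, 34, 22, Atlas), (12, k2, 9, 34, 22, Helix), (12, k2, 9, 34, 22, Vega), (13, k2, 37, 34, 9, Atlas), (13, k2, 37, 34, 9, Helix), (13, k2, 37, 34, 9, Vega)}
Apply σ_{pname = Atlas}; surviving tuples: {(11, k2, 6, 34, 22, Atlas), (12, k2, 9, 34, 22, Atlas), (13, k2, 37, 34, 9, Atlas)}
Projecting to sid, pid: {(34, 11), (34, 12), (34, 13)}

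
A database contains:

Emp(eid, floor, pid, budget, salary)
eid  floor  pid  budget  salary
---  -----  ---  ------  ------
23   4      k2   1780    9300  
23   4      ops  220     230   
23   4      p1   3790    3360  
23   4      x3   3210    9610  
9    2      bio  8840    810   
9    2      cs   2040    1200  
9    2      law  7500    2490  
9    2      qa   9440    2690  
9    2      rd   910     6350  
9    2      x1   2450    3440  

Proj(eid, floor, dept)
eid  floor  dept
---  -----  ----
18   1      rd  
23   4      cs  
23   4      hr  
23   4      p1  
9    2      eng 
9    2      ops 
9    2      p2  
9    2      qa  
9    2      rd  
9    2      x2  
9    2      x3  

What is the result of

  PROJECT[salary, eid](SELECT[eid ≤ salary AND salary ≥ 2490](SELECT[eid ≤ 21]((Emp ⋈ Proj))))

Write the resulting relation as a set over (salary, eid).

{(2490, 9), (2690, 9), (3440, 9), (6350, 9)}

Emp ⋈ Proj (natural join on eid, floor): {(23, 4, k2, 1780, 9300, cs), (23, 4, k2, 1780, 9300, hr), (23, 4, k2, 1780, 9300, p1), (23, 4, ops, 220, 230, cs), (23, 4, ops, 220, 230, hr), (23, 4, ops, 220, 230, p1), (23, 4, p1, 3790, 3360, cs), (23, 4, p1, 3790, 3360, hr), (23, 4, p1, 3790, 3360, p1), (23, 4, x3, 3210, 9610, cs), (23, 4, x3, 3210, 9610, hr), (23, 4, x3, 3210, 9610, p1), (9, 2, bio, 8840, 810, eng), (9, 2, bio, 8840, 810, ops), (9, 2, bio, 8840, 810, p2), (9, 2, bio, 8840, 810, qa), (9, 2, bio, 8840, 810, rd), (9, 2, bio, 8840, 810, x2), (9, 2, bio, 8840, 810, x3), (9, 2, cs, 2040, 1200, eng), (9, 2, cs, 2040, 1200, ops), (9, 2, cs, 2040, 1200, p2), (9, 2, cs, 2040, 1200, qa), (9, 2, cs, 2040, 1200, rd), (9, 2, cs, 2040, 1200, x2), (9, 2, cs, 2040, 1200, x3), (9, 2, law, 7500, 2490, eng), (9, 2, law, 7500, 2490, ops), (9, 2, law, 7500, 2490, p2), (9, 2, law, 7500, 2490, qa), (9, 2, law, 7500, 2490, rd), (9, 2, law, 7500, 2490, x2), (9, 2, law, 7500, 2490, x3), (9, 2, qa, 9440, 2690, eng), (9, 2, qa, 9440, 2690, ops), (9, 2, qa, 9440, 2690, p2), (9, 2, qa, 9440, 2690, qa), (9, 2, qa, 9440, 2690, rd), (9, 2, qa, 9440, 2690, x2), (9, 2, qa, 9440, 2690, x3), (9, 2, rd, 910, 6350, eng), (9, 2, rd, 910, 6350, ops), (9, 2, rd, 910, 6350, p2), (9, 2, rd, 910, 6350, qa), (9, 2, rd, 910, 6350, rd), (9, 2, rd, 910, 6350, x2), (9, 2, rd, 910, 6350, x3), (9, 2, x1, 2450, 3440, eng), (9, 2, x1, 2450, 3440, ops), (9, 2, x1, 2450, 3440, p2), (9, 2, x1, 2450, 3440, qa), (9, 2, x1, 2450, 3440, rd), (9, 2, x1, 2450, 3440, x2), (9, 2, x1, 2450, 3440, x3)}
Selection eid ≤ 21: {(9, 2, bio, 8840, 810, eng), (9, 2, bio, 8840, 810, ops), (9, 2, bio, 8840, 810, p2), (9, 2, bio, 8840, 810, qa), (9, 2, bio, 8840, 810, rd), (9, 2, bio, 8840, 810, x2), (9, 2, bio, 8840, 810, x3), (9, 2, cs, 2040, 1200, eng), (9, 2, cs, 2040, 1200, ops), (9, 2, cs, 2040, 1200, p2), (9, 2, cs, 2040, 1200, qa), (9, 2, cs, 2040, 1200, rd), (9, 2, cs, 2040, 1200, x2), (9, 2, cs, 2040, 1200, x3), (9, 2, law, 7500, 2490, eng), (9, 2, law, 7500, 2490, ops), (9, 2, law, 7500, 2490, p2), (9, 2, law, 7500, 2490, qa), (9, 2, law, 7500, 2490, rd), (9, 2, law, 7500, 2490, x2), (9, 2, law, 7500, 2490, x3), (9, 2, qa, 9440, 2690, eng), (9, 2, qa, 9440, 2690, ops), (9, 2, qa, 9440, 2690, p2), (9, 2, qa, 9440, 2690, qa), (9, 2, qa, 9440, 2690, rd), (9, 2, qa, 9440, 2690, x2), (9, 2, qa, 9440, 2690, x3), (9, 2, rd, 910, 6350, eng), (9, 2, rd, 910, 6350, ops), (9, 2, rd, 910, 6350, p2), (9, 2, rd, 910, 6350, qa), (9, 2, rd, 910, 6350, rd), (9, 2, rd, 910, 6350, x2), (9, 2, rd, 910, 6350, x3), (9, 2, x1, 2450, 3440, eng), (9, 2, x1, 2450, 3440, ops), (9, 2, x1, 2450, 3440, p2), (9, 2, x1, 2450, 3440, qa), (9, 2, x1, 2450, 3440, rd), (9, 2, x1, 2450, 3440, x2), (9, 2, x1, 2450, 3440, x3)}
Selection eid ≤ salary AND salary ≥ 2490: {(9, 2, law, 7500, 2490, eng), (9, 2, law, 7500, 2490, ops), (9, 2, law, 7500, 2490, p2), (9, 2, law, 7500, 2490, qa), (9, 2, law, 7500, 2490, rd), (9, 2, law, 7500, 2490, x2), (9, 2, law, 7500, 2490, x3), (9, 2, qa, 9440, 2690, eng), (9, 2, qa, 9440, 2690, ops), (9, 2, qa, 9440, 2690, p2), (9, 2, qa, 9440, 2690, qa), (9, 2, qa, 9440, 2690, rd), (9, 2, qa, 9440, 2690, x2), (9, 2, qa, 9440, 2690, x3), (9, 2, rd, 910, 6350, eng), (9, 2, rd, 910, 6350, ops), (9, 2, rd, 910, 6350, p2), (9, 2, rd, 910, 6350, qa), (9, 2, rd, 910, 6350, rd), (9, 2, rd, 910, 6350, x2), (9, 2, rd, 910, 6350, x3), (9, 2, x1, 2450, 3440, eng), (9, 2, x1, 2450, 3440, ops), (9, 2, x1, 2450, 3440, p2), (9, 2, x1, 2450, 3440, qa), (9, 2, x1, 2450, 3440, rd), (9, 2, x1, 2450, 3440, x2), (9, 2, x1, 2450, 3440, x3)}
π[salary, eid]: project onto (salary, eid) (24 duplicate(s) eliminated) → {(2490, 9), (2690, 9), (3440, 9), (6350, 9)}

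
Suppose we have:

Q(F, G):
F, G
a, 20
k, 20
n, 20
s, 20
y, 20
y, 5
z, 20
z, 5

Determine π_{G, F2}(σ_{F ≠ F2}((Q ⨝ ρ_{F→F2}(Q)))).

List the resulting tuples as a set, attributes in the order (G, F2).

ρ[F→F2]: schema becomes (F2, G); tuples unchanged.
Joining Q and ρ_{F→F2}(Q) on G yields {(a, 20, a), (a, 20, k), (a, 20, n), (a, 20, s), (a, 20, y), (a, 20, z), (k, 20, a), (k, 20, k), (k, 20, n), (k, 20, s), (k, 20, y), (k, 20, z), (n, 20, a), (n, 20, k), (n, 20, n), (n, 20, s), (n, 20, y), (n, 20, z), (s, 20, a), (s, 20, k), (s, 20, n), (s, 20, s), (s, 20, y), (s, 20, z), (y, 20, a), (y, 20, k), (y, 20, n), (y, 20, s), (y, 20, y), (y, 20, z), (y, 5, y), (y, 5, z), (z, 20, a), (z, 20, k), (z, 20, n), (z, 20, s), (z, 20, y), (z, 20, z), (z, 5, y), (z, 5, z)}.
Selection F ≠ F2: {(a, 20, k), (a, 20, n), (a, 20, s), (a, 20, y), (a, 20, z), (k, 20, a), (k, 20, n), (k, 20, s), (k, 20, y), (k, 20, z), (n, 20, a), (n, 20, k), (n, 20, s), (n, 20, y), (n, 20, z), (s, 20, a), (s, 20, k), (s, 20, n), (s, 20, y), (s, 20, z), (y, 20, a), (y, 20, k), (y, 20, n), (y, 20, s), (y, 20, z), (y, 5, z), (z, 20, a), (z, 20, k), (z, 20, n), (z, 20, s), (z, 20, y), (z, 5, y)}
π_{G, F2} gives {(20, a), (20, k), (20, n), (20, s), (20, y), (20, z), (5, y), (5, z)} (24 duplicate(s) eliminated).

{(20, a), (20, k), (20, n), (20, s), (20, y), (20, z), (5, y), (5, z)}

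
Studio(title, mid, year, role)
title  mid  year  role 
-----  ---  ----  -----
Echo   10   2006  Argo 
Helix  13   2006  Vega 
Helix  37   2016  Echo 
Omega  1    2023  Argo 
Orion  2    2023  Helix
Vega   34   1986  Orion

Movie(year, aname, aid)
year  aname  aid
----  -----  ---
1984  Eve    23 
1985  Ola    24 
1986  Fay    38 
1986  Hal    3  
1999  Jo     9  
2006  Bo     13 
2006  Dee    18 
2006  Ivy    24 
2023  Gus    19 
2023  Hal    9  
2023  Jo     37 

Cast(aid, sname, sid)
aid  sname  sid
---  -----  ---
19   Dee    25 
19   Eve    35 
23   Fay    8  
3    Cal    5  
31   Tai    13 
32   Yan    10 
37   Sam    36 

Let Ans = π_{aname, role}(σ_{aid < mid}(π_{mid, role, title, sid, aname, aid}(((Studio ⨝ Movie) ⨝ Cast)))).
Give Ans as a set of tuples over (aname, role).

Natural join on year: {(Echo, 10, 2006, Argo, Bo, 13), (Echo, 10, 2006, Argo, Dee, 18), (Echo, 10, 2006, Argo, Ivy, 24), (Helix, 13, 2006, Vega, Bo, 13), (Helix, 13, 2006, Vega, Dee, 18), (Helix, 13, 2006, Vega, Ivy, 24), (Omega, 1, 2023, Argo, Gus, 19), (Omega, 1, 2023, Argo, Hal, 9), (Omega, 1, 2023, Argo, Jo, 37), (Orion, 2, 2023, Helix, Gus, 19), (Orion, 2, 2023, Helix, Hal, 9), (Orion, 2, 2023, Helix, Jo, 37), (Vega, 34, 1986, Orion, Fay, 38), (Vega, 34, 1986, Orion, Hal, 3)}
Natural join on aid: {(Omega, 1, 2023, Argo, Gus, 19, Dee, 25), (Omega, 1, 2023, Argo, Gus, 19, Eve, 35), (Omega, 1, 2023, Argo, Jo, 37, Sam, 36), (Orion, 2, 2023, Helix, Gus, 19, Dee, 25), (Orion, 2, 2023, Helix, Gus, 19, Eve, 35), (Orion, 2, 2023, Helix, Jo, 37, Sam, 36), (Vega, 34, 1986, Orion, Hal, 3, Cal, 5)}
π_{mid, role, title, sid, aname, aid} gives {(1, Argo, Omega, 25, Gus, 19), (1, Argo, Omega, 35, Gus, 19), (1, Argo, Omega, 36, Jo, 37), (2, Helix, Orion, 25, Gus, 19), (2, Helix, Orion, 35, Gus, 19), (2, Helix, Orion, 36, Jo, 37), (34, Orion, Vega, 5, Hal, 3)}.
Filtering on aid < mid leaves {(34, Orion, Vega, 5, Hal, 3)}.
π_{aname, role} gives {(Hal, Orion)}.

{(Hal, Orion)}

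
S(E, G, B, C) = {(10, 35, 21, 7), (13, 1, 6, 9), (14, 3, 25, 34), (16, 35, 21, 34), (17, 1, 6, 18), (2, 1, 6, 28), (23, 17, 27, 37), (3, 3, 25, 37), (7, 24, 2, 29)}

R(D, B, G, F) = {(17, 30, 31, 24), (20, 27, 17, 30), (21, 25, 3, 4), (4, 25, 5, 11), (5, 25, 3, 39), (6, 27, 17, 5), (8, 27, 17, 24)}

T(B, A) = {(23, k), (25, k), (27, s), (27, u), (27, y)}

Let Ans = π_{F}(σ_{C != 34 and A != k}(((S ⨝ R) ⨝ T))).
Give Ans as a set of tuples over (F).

Joining S and R on G, B yields {(14, 3, 25, 34, 21, 4), (14, 3, 25, 34, 5, 39), (23, 17, 27, 37, 20, 30), (23, 17, 27, 37, 6, 5), (23, 17, 27, 37, 8, 24), (3, 3, 25, 37, 21, 4), (3, 3, 25, 37, 5, 39)}.
Joining (S ⨝ R) and T on B yields {(14, 3, 25, 34, 21, 4, k), (14, 3, 25, 34, 5, 39, k), (23, 17, 27, 37, 20, 30, s), (23, 17, 27, 37, 20, 30, u), (23, 17, 27, 37, 20, 30, y), (23, 17, 27, 37, 6, 5, s), (23, 17, 27, 37, 6, 5, u), (23, 17, 27, 37, 6, 5, y), (23, 17, 27, 37, 8, 24, s), (23, 17, 27, 37, 8, 24, u), (23, 17, 27, 37, 8, 24, y), (3, 3, 25, 37, 21, 4, k), (3, 3, 25, 37, 5, 39, k)}.
σ[C != 34 and A != k]: keep tuples satisfying C != 34 and A != k → {(23, 17, 27, 37, 20, 30, s), (23, 17, 27, 37, 20, 30, u), (23, 17, 27, 37, 20, 30, y), (23, 17, 27, 37, 6, 5, s), (23, 17, 27, 37, 6, 5, u), (23, 17, 27, 37, 6, 5, y), (23, 17, 27, 37, 8, 24, s), (23, 17, 27, 37, 8, 24, u), (23, 17, 27, 37, 8, 24, y)}
π[F]: project onto (F) (6 duplicate(s) eliminated) → {24, 30, 5}

{24, 30, 5}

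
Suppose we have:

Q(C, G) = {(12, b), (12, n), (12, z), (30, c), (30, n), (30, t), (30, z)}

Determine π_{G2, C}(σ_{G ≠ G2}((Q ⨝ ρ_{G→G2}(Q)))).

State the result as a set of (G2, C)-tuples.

{(b, 12), (c, 30), (n, 12), (n, 30), (t, 30), (z, 12), (z, 30)}

ρ[G→G2]: schema becomes (C, G2); tuples unchanged.
Joining Q and ρ_{G→G2}(Q) on C yields {(12, b, b), (12, b, n), (12, b, z), (12, n, b), (12, n, n), (12, n, z), (12, z, b), (12, z, n), (12, z, z), (30, c, c), (30, c, n), (30, c, t), (30, c, z), (30, n, c), (30, n, n), (30, n, t), (30, n, z), (30, t, c), (30, t, n), (30, t, t), (30, t, z), (30, z, c), (30, z, n), (30, z, t), (30, z, z)}.
Selection G ≠ G2: {(12, b, n), (12, b, z), (12, n, b), (12, n, z), (12, z, b), (12, z, n), (30, c, n), (30, c, t), (30, c, z), (30, n, c), (30, n, t), (30, n, z), (30, t, c), (30, t, n), (30, t, z), (30, z, c), (30, z, n), (30, z, t)}
Keep only column(s) G2, C (11 duplicate(s) eliminated): {(b, 12), (c, 30), (n, 12), (n, 30), (t, 30), (z, 12), (z, 30)}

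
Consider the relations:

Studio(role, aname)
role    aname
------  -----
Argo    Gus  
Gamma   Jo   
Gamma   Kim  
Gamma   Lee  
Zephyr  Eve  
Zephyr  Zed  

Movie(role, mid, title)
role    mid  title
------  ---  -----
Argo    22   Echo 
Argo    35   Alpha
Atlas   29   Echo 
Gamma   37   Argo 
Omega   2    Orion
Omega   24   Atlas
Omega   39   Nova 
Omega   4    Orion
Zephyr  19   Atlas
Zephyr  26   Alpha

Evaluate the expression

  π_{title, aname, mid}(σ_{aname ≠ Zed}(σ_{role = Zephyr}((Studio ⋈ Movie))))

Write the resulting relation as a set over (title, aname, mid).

{(Alpha, Eve, 26), (Atlas, Eve, 19)}

Studio ⋈ Movie (natural join on role): {(Argo, Gus, 22, Echo), (Argo, Gus, 35, Alpha), (Gamma, Jo, 37, Argo), (Gamma, Kim, 37, Argo), (Gamma, Lee, 37, Argo), (Zephyr, Eve, 19, Atlas), (Zephyr, Eve, 26, Alpha), (Zephyr, Zed, 19, Atlas), (Zephyr, Zed, 26, Alpha)}
σ[role = Zephyr]: keep tuples satisfying role = Zephyr → {(Zephyr, Eve, 19, Atlas), (Zephyr, Eve, 26, Alpha), (Zephyr, Zed, 19, Atlas), (Zephyr, Zed, 26, Alpha)}
σ[aname ≠ Zed]: keep tuples satisfying aname ≠ Zed → {(Zephyr, Eve, 19, Atlas), (Zephyr, Eve, 26, Alpha)}
π[title, aname, mid]: project onto (title, aname, mid) → {(Alpha, Eve, 26), (Atlas, Eve, 19)}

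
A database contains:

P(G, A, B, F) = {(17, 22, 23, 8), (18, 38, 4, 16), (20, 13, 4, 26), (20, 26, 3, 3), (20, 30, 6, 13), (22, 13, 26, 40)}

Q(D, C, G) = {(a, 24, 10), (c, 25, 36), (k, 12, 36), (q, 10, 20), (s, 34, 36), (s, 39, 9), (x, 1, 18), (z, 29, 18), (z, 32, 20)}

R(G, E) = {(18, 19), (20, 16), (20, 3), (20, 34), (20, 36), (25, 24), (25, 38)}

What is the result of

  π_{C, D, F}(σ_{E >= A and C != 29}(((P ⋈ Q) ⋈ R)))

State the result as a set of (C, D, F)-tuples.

{(10, q, 13), (10, q, 26), (10, q, 3), (32, z, 13), (32, z, 26), (32, z, 3)}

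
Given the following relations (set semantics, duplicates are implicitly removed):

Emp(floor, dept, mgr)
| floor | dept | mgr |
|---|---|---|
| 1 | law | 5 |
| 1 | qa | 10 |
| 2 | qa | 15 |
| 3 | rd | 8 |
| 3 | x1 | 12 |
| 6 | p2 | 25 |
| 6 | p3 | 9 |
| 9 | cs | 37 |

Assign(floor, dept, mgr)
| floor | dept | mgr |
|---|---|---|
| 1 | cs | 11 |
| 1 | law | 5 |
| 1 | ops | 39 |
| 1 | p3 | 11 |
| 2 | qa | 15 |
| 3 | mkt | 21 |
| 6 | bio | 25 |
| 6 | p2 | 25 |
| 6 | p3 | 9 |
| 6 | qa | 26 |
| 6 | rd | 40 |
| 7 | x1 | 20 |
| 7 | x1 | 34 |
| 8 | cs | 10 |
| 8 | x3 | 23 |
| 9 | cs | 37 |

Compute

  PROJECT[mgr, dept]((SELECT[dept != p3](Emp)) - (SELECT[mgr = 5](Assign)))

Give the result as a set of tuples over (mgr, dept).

{(10, qa), (12, x1), (15, qa), (25, p2), (37, cs), (8, rd)}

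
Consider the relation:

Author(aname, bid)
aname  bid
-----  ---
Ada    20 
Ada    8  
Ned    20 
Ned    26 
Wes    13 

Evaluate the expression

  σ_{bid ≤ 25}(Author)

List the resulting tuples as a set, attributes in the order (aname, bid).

{(Ada, 20), (Ada, 8), (Ned, 20), (Wes, 13)}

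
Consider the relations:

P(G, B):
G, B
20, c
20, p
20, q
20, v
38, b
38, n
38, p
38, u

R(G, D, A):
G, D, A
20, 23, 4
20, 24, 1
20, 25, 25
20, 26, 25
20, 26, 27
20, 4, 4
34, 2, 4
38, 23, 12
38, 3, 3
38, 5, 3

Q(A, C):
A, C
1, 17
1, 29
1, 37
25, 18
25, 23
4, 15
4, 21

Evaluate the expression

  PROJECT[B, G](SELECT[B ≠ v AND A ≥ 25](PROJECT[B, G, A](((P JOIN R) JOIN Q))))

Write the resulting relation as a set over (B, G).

{(c, 20), (p, 20), (q, 20)}

Joining P and R on G yields {(20, c, 23, 4), (20, c, 24, 1), (20, c, 25, 25), (20, c, 26, 25), (20, c, 26, 27), (20, c, 4, 4), (20, p, 23, 4), (20, p, 24, 1), (20, p, 25, 25), (20, p, 26, 25), (20, p, 26, 27), (20, p, 4, 4), (20, q, 23, 4), (20, q, 24, 1), (20, q, 25, 25), (20, q, 26, 25), (20, q, 26, 27), (20, q, 4, 4), (20, v, 23, 4), (20, v, 24, 1), (20, v, 25, 25), (20, v, 26, 25), (20, v, 26, 27), (20, v, 4, 4), (38, b, 23, 12), (38, b, 3, 3), (38, b, 5, 3), (38, n, 23, 12), (38, n, 3, 3), (38, n, 5, 3), (38, p, 23, 12), (38, p, 3, 3), (38, p, 5, 3), (38, u, 23, 12), (38, u, 3, 3), (38, u, 5, 3)}.
Joining (P JOIN R) and Q on A yields {(20, c, 23, 4, 15), (20, c, 23, 4, 21), (20, c, 24, 1, 17), (20, c, 24, 1, 29), (20, c, 24, 1, 37), (20, c, 25, 25, 18), (20, c, 25, 25, 23), (20, c, 26, 25, 18), (20, c, 26, 25, 23), (20, c, 4, 4, 15), (20, c, 4, 4, 21), (20, p, 23, 4, 15), (20, p, 23, 4, 21), (20, p, 24, 1, 17), (20, p, 24, 1, 29), (20, p, 24, 1, 37), (20, p, 25, 25, 18), (20, p, 25, 25, 23), (20, p, 26, 25, 18), (20, p, 26, 25, 23), (20, p, 4, 4, 15), (20, p, 4, 4, 21), (20, q, 23, 4, 15), (20, q, 23, 4, 21), (20, q, 24, 1, 17), (20, q, 24, 1, 29), (20, q, 24, 1, 37), (20, q, 25, 25, 18), (20, q, 25, 25, 23), (20, q, 26, 25, 18), (20, q, 26, 25, 23), (20, q, 4, 4, 15), (20, q, 4, 4, 21), (20, v, 23, 4, 15), (20, v, 23, 4, 21), (20, v, 24, 1, 17), (20, v, 24, 1, 29), (20, v, 24, 1, 37), (20, v, 25, 25, 18), (20, v, 25, 25, 23), (20, v, 26, 25, 18), (20, v, 26, 25, 23), (20, v, 4, 4, 15), (20, v, 4, 4, 21)}.
π[B, G, A]: project onto (B, G, A) (32 duplicate(s) eliminated) → {(c, 20, 1), (c, 20, 25), (c, 20, 4), (p, 20, 1), (p, 20, 25), (p, 20, 4), (q, 20, 1), (q, 20, 25), (q, 20, 4), (v, 20, 1), (v, 20, 25), (v, 20, 4)}
Apply σ_{B ≠ v AND A ≥ 25}; surviving tuples: {(c, 20, 25), (p, 20, 25), (q, 20, 25)}
π[B, G]: project onto (B, G) → {(c, 20), (p, 20), (q, 20)}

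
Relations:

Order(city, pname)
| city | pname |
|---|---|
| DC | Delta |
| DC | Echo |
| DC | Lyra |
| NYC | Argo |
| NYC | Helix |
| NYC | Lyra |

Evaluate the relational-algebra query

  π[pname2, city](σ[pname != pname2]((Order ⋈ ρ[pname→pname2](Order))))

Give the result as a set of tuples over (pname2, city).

{(Argo, NYC), (Delta, DC), (Echo, DC), (Helix, NYC), (Lyra, DC), (Lyra, NYC)}

ρ[pname→pname2]: schema becomes (city, pname2); tuples unchanged.
Natural join on city: {(DC, Delta, Delta), (DC, Delta, Echo), (DC, Delta, Lyra), (DC, Echo, Delta), (DC, Echo, Echo), (DC, Echo, Lyra), (DC, Lyra, Delta), (DC, Lyra, Echo), (DC, Lyra, Lyra), (NYC, Argo, Argo), (NYC, Argo, Helix), (NYC, Argo, Lyra), (NYC, Helix, Argo), (NYC, Helix, Helix), (NYC, Helix, Lyra), (NYC, Lyra, Argo), (NYC, Lyra, Helix), (NYC, Lyra, Lyra)}
Filtering on pname != pname2 leaves {(DC, Delta, Echo), (DC, Delta, Lyra), (DC, Echo, Delta), (DC, Echo, Lyra), (DC, Lyra, Delta), (DC, Lyra, Echo), (NYC, Argo, Helix), (NYC, Argo, Lyra), (NYC, Helix, Argo), (NYC, Helix, Lyra), (NYC, Lyra, Argo), (NYC, Lyra, Helix)}.
π[pname2, city]: project onto (pname2, city) (6 duplicate(s) eliminated) → {(Argo, NYC), (Delta, DC), (Echo, DC), (Helix, NYC), (Lyra, DC), (Lyra, NYC)}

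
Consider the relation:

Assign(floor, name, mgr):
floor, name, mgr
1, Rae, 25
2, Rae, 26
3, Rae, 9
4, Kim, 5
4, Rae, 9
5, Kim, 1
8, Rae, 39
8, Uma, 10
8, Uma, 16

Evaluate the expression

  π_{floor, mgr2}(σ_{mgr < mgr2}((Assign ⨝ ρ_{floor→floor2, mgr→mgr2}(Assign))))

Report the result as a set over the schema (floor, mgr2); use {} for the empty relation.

{(1, 26), (1, 39), (2, 39), (3, 25), (3, 26), (3, 39), (4, 25), (4, 26), (4, 39), (5, 5), (8, 16)}

ρ[floor→floor2, mgr→mgr2]: schema becomes (floor2, name, mgr2); tuples unchanged.
Natural join on name: {(1, Rae, 25, 1, 25), (1, Rae, 25, 2, 26), (1, Rae, 25, 3, 9), (1, Rae, 25, 4, 9), (1, Rae, 25, 8, 39), (2, Rae, 26, 1, 25), (2, Rae, 26, 2, 26), (2, Rae, 26, 3, 9), (2, Rae, 26, 4, 9), (2, Rae, 26, 8, 39), (3, Rae, 9, 1, 25), (3, Rae, 9, 2, 26), (3, Rae, 9, 3, 9), (3, Rae, 9, 4, 9), (3, Rae, 9, 8, 39), (4, Kim, 5, 4, 5), (4, Kim, 5, 5, 1), (4, Rae, 9, 1, 25), (4, Rae, 9, 2, 26), (4, Rae, 9, 3, 9), (4, Rae, 9, 4, 9), (4, Rae, 9, 8, 39), (5, Kim, 1, 4, 5), (5, Kim, 1, 5, 1), (8, Rae, 39, 1, 25), (8, Rae, 39, 2, 26), (8, Rae, 39, 3, 9), (8, Rae, 39, 4, 9), (8, Rae, 39, 8, 39), (8, Uma, 10, 8, 10), (8, Uma, 10, 8, 16), (8, Uma, 16, 8, 10), (8, Uma, 16, 8, 16)}
σ[mgr < mgr2]: keep tuples satisfying mgr < mgr2 → {(1, Rae, 25, 2, 26), (1, Rae, 25, 8, 39), (2, Rae, 26, 8, 39), (3, Rae, 9, 1, 25), (3, Rae, 9, 2, 26), (3, Rae, 9, 8, 39), (4, Rae, 9, 1, 25), (4, Rae, 9, 2, 26), (4, Rae, 9, 8, 39), (5, Kim, 1, 4, 5), (8, Uma, 10, 8, 16)}
π_{floor, mgr2} gives {(1, 26), (1, 39), (2, 39), (3, 25), (3, 26), (3, 39), (4, 25), (4, 26), (4, 39), (5, 5), (8, 16)}.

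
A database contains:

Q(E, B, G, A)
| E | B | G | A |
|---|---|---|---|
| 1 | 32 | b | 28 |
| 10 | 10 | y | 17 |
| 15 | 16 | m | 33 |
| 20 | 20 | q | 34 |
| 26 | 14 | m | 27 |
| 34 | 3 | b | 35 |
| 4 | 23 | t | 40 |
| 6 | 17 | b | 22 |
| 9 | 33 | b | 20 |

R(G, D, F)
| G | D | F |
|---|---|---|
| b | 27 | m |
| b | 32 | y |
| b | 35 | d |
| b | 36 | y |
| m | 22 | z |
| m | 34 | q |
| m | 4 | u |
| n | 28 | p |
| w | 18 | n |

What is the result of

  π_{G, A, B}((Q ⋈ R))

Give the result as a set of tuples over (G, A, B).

{(b, 20, 33), (b, 22, 17), (b, 28, 32), (b, 35, 3), (m, 27, 14), (m, 33, 16)}

Joining Q and R on G yields {(1, 32, b, 28, 27, m), (1, 32, b, 28, 32, y), (1, 32, b, 28, 35, d), (1, 32, b, 28, 36, y), (15, 16, m, 33, 22, z), (15, 16, m, 33, 34, q), (15, 16, m, 33, 4, u), (26, 14, m, 27, 22, z), (26, 14, m, 27, 34, q), (26, 14, m, 27, 4, u), (34, 3, b, 35, 27, m), (34, 3, b, 35, 32, y), (34, 3, b, 35, 35, d), (34, 3, b, 35, 36, y), (6, 17, b, 22, 27, m), (6, 17, b, 22, 32, y), (6, 17, b, 22, 35, d), (6, 17, b, 22, 36, y), (9, 33, b, 20, 27, m), (9, 33, b, 20, 32, y), (9, 33, b, 20, 35, d), (9, 33, b, 20, 36, y)}.
π[G, A, B]: project onto (G, A, B) (16 duplicate(s) eliminated) → {(b, 20, 33), (b, 22, 17), (b, 28, 32), (b, 35, 3), (m, 27, 14), (m, 33, 16)}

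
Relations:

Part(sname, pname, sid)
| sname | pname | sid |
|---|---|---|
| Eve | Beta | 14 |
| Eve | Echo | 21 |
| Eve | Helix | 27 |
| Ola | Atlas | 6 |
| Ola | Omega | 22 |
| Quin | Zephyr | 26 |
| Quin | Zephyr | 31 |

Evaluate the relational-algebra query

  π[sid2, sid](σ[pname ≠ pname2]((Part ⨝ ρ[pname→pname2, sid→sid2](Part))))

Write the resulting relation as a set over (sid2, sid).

ρ[pname→pname2, sid→sid2]: schema becomes (sname, pname2, sid2); tuples unchanged.
Natural join on sname: {(Eve, Beta, 14, Beta, 14), (Eve, Beta, 14, Echo, 21), (Eve, Beta, 14, Helix, 27), (Eve, Echo, 21, Beta, 14), (Eve, Echo, 21, Echo, 21), (Eve, Echo, 21, Helix, 27), (Eve, Helix, 27, Beta, 14), (Eve, Helix, 27, Echo, 21), (Eve, Helix, 27, Helix, 27), (Ola, Atlas, 6, Atlas, 6), (Ola, Atlas, 6, Omega, 22), (Ola, Omega, 22, Atlas, 6), (Ola, Omega, 22, Omega, 22), (Quin, Zephyr, 26, Zephyr, 26), (Quin, Zephyr, 26, Zephyr, 31), (Quin, Zephyr, 31, Zephyr, 26), (Quin, Zephyr, 31, Zephyr, 31)}
Selection pname ≠ pname2: {(Eve, Beta, 14, Echo, 21), (Eve, Beta, 14, Helix, 27), (Eve, Echo, 21, Beta, 14), (Eve, Echo, 21, Helix, 27), (Eve, Helix, 27, Beta, 14), (Eve, Helix, 27, Echo, 21), (Ola, Atlas, 6, Omega, 22), (Ola, Omega, 22, Atlas, 6)}
π[sid2, sid]: project onto (sid2, sid) → {(14, 21), (14, 27), (21, 14), (21, 27), (22, 6), (27, 14), (27, 21), (6, 22)}

{(14, 21), (14, 27), (21, 14), (21, 27), (22, 6), (27, 14), (27, 21), (6, 22)}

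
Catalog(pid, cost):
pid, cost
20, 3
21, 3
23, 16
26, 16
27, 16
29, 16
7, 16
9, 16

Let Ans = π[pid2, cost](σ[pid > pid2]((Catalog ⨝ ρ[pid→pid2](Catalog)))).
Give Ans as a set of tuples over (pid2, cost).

{(20, 3), (23, 16), (26, 16), (27, 16), (7, 16), (9, 16)}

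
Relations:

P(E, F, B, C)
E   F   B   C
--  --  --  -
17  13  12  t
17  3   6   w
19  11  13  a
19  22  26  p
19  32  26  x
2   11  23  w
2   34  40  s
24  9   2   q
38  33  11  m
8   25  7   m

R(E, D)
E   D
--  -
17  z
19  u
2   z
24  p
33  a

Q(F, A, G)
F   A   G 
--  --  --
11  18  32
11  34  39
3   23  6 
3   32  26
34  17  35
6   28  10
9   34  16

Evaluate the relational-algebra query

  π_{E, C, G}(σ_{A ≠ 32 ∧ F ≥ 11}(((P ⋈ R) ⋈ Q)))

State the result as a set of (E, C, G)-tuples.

{(19, a, 32), (19, a, 39), (2, s, 35), (2, w, 32), (2, w, 39)}

Joining P and R on E yields {(17, 13, 12, t, z), (17, 3, 6, w, z), (19, 11, 13, a, u), (19, 22, 26, p, u), (19, 32, 26, x, u), (2, 11, 23, w, z), (2, 34, 40, s, z), (24, 9, 2, q, p)}.
Joining (P ⋈ R) and Q on F yields {(17, 3, 6, w, z, 23, 6), (17, 3, 6, w, z, 32, 26), (19, 11, 13, a, u, 18, 32), (19, 11, 13, a, u, 34, 39), (2, 11, 23, w, z, 18, 32), (2, 11, 23, w, z, 34, 39), (2, 34, 40, s, z, 17, 35), (24, 9, 2, q, p, 34, 16)}.
Apply σ_{A ≠ 32 ∧ F ≥ 11}; surviving tuples: {(19, 11, 13, a, u, 18, 32), (19, 11, 13, a, u, 34, 39), (2, 11, 23, w, z, 18, 32), (2, 11, 23, w, z, 34, 39), (2, 34, 40, s, z, 17, 35)}
π_{E, C, G} gives {(19, a, 32), (19, a, 39), (2, s, 35), (2, w, 32), (2, w, 39)}.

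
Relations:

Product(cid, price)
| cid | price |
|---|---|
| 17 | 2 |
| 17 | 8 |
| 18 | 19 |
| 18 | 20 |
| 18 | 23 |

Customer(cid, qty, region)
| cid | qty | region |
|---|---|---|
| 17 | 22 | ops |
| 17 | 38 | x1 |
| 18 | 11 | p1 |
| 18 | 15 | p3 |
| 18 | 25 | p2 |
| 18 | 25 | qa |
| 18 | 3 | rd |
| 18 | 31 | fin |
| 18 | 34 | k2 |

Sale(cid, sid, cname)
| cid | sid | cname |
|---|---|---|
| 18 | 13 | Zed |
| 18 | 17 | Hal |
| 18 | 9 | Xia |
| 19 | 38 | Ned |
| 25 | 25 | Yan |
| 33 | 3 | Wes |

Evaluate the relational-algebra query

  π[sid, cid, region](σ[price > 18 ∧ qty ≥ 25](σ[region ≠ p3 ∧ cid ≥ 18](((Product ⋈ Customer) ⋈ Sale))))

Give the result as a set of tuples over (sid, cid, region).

{(13, 18, fin), (13, 18, k2), (13, 18, p2), (13, 18, qa), (17, 18, fin), (17, 18, k2), (17, 18, p2), (17, 18, qa), (9, 18, fin), (9, 18, k2), (9, 18, p2), (9, 18, qa)}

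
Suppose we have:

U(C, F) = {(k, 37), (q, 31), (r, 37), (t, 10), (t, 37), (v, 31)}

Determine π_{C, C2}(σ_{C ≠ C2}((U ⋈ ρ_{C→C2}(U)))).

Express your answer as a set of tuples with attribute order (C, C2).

{(k, r), (k, t), (q, v), (r, k), (r, t), (t, k), (t, r), (v, q)}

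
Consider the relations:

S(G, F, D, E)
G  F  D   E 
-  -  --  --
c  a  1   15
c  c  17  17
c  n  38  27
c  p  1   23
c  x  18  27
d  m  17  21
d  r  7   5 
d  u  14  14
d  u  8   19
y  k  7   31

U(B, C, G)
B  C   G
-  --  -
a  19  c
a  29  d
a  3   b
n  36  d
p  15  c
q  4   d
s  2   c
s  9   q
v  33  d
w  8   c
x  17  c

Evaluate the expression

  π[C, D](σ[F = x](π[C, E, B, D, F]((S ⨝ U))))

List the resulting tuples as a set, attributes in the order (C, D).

S ⋈ U (natural join on G): {(c, a, 1, 15, a, 19), (c, a, 1, 15, p, 15), (c, a, 1, 15, s, 2), (c, a, 1, 15, w, 8), (c, a, 1, 15, x, 17), (c, c, 17, 17, a, 19), (c, c, 17, 17, p, 15), (c, c, 17, 17, s, 2), (c, c, 17, 17, w, 8), (c, c, 17, 17, x, 17), (c, n, 38, 27, a, 19), (c, n, 38, 27, p, 15), (c, n, 38, 27, s, 2), (c, n, 38, 27, w, 8), (c, n, 38, 27, x, 17), (c, p, 1, 23, a, 19), (c, p, 1, 23, p, 15), (c, p, 1, 23, s, 2), (c, p, 1, 23, w, 8), (c, p, 1, 23, x, 17), (c, x, 18, 27, a, 19), (c, x, 18, 27, p, 15), (c, x, 18, 27, s, 2), (c, x, 18, 27, w, 8), (c, x, 18, 27, x, 17), (d, m, 17, 21, a, 29), (d, m, 17, 21, n, 36), (d, m, 17, 21, q, 4), (d, m, 17, 21, v, 33), (d, r, 7, 5, a, 29), (d, r, 7, 5, n, 36), (d, r, 7, 5, q, 4), (d, r, 7, 5, v, 33), (d, u, 14, 14, a, 29), (d, u, 14, 14, n, 36), (d, u, 14, 14, q, 4), (d, u, 14, 14, v, 33), (d, u, 8, 19, a, 29), (d, u, 8, 19, n, 36), (d, u, 8, 19, q, 4), (d, u, 8, 19, v, 33)}
π_{C, E, B, D, F} gives {(15, 15, p, 1, a), (15, 17, p, 17, c), (15, 23, p, 1, p), (15, 27, p, 18, x), (15, 27, p, 38, n), (17, 15, x, 1, a), (17, 17, x, 17, c), (17, 23, x, 1, p), (17, 27, x, 18, x), (17, 27, x, 38, n), (19, 15, a, 1, a), (19, 17, a, 17, c), (19, 23, a, 1, p), (19, 27, a, 18, x), (19, 27, a, 38, n), (2, 15, s, 1, a), (2, 17, s, 17, c), (2, 23, s, 1, p), (2, 27, s, 18, x), (2, 27, s, 38, n), (29, 14, a, 14, u), (29, 19, a, 8, u), (29, 21, a, 17, m), (29, 5, a, 7, r), (33, 14, v, 14, u), (33, 19, v, 8, u), (33, 21, v, 17, m), (33, 5, v, 7, r), (36, 14, n, 14, u), (36, 19, n, 8, u), (36, 21, n, 17, m), (36, 5, n, 7, r), (4, 14, q, 14, u), (4, 19, q, 8, u), (4, 21, q, 17, m), (4, 5, q, 7, r), (8, 15, w, 1, a), (8, 17, w, 17, c), (8, 23, w, 1, p), (8, 27, w, 18, x), (8, 27, w, 38, n)}.
Selection F = x: {(15, 27, p, 18, x), (17, 27, x, 18, x), (19, 27, a, 18, x), (2, 27, s, 18, x), (8, 27, w, 18, x)}
π_{C, D} gives {(15, 18), (17, 18), (19, 18), (2, 18), (8, 18)}.

{(15, 18), (17, 18), (19, 18), (2, 18), (8, 18)}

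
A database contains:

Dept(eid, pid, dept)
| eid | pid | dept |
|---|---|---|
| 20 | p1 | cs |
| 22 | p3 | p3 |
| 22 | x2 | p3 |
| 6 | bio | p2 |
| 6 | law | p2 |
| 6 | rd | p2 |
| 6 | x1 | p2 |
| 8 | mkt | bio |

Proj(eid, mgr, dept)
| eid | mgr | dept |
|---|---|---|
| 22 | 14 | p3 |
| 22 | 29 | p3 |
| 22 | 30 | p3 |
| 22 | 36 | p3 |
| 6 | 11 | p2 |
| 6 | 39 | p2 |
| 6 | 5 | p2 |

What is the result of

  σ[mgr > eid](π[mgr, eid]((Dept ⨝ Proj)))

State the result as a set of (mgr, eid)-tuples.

{(11, 6), (29, 22), (30, 22), (36, 22), (39, 6)}

Natural join on eid, dept: {(22, p3, p3, 14), (22, p3, p3, 29), (22, p3, p3, 30), (22, p3, p3, 36), (22, x2, p3, 14), (22, x2, p3, 29), (22, x2, p3, 30), (22, x2, p3, 36), (6, bio, p2, 11), (6, bio, p2, 39), (6, bio, p2, 5), (6, law, p2, 11), (6, law, p2, 39), (6, law, p2, 5), (6, rd, p2, 11), (6, rd, p2, 39), (6, rd, p2, 5), (6, x1, p2, 11), (6, x1, p2, 39), (6, x1, p2, 5)}
π[mgr, eid]: project onto (mgr, eid) (13 duplicate(s) eliminated) → {(11, 6), (14, 22), (29, 22), (30, 22), (36, 22), (39, 6), (5, 6)}
Apply σ_{mgr > eid}; surviving tuples: {(11, 6), (29, 22), (30, 22), (36, 22), (39, 6)}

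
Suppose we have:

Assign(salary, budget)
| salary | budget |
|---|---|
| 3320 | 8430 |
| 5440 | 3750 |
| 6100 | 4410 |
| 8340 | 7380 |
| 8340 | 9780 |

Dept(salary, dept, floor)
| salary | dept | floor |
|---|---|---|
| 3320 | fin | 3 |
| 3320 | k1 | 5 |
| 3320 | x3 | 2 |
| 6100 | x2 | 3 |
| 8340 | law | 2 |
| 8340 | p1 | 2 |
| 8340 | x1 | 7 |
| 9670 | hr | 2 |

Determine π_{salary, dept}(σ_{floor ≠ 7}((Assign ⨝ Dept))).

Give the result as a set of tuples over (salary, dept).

{(3320, fin), (3320, k1), (3320, x3), (6100, x2), (8340, law), (8340, p1)}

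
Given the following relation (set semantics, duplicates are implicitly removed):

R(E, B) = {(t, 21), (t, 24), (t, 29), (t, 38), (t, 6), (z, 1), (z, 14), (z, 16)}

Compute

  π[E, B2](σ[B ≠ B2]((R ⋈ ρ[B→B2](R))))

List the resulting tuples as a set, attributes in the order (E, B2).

ρ[B→B2]: schema becomes (E, B2); tuples unchanged.
R ⋈ ρ[B→B2](R) (natural join on E): {(t, 21, 21), (t, 21, 24), (t, 21, 29), (t, 21, 38), (t, 21, 6), (t, 24, 21), (t, 24, 24), (t, 24, 29), (t, 24, 38), (t, 24, 6), (t, 29, 21), (t, 29, 24), (t, 29, 29), (t, 29, 38), (t, 29, 6), (t, 38, 21), (t, 38, 24), (t, 38, 29), (t, 38, 38), (t, 38, 6), (t, 6, 21), (t, 6, 24), (t, 6, 29), (t, 6, 38), (t, 6, 6), (z, 1, 1), (z, 1, 14), (z, 1, 16), (z, 14, 1), (z, 14, 14), (z, 14, 16), (z, 16, 1), (z, 16, 14), (z, 16, 16)}
Selection B ≠ B2: {(t, 21, 24), (t, 21, 29), (t, 21, 38), (t, 21, 6), (t, 24, 21), (t, 24, 29), (t, 24, 38), (t, 24, 6), (t, 29, 21), (t, 29, 24), (t, 29, 38), (t, 29, 6), (t, 38, 21), (t, 38, 24), (t, 38, 29), (t, 38, 6), (t, 6, 21), (t, 6, 24), (t, 6, 29), (t, 6, 38), (z, 1, 14), (z, 1, 16), (z, 14, 1), (z, 14, 16), (z, 16, 1), (z, 16, 14)}
π_{E, B2} gives {(t, 21), (t, 24), (t, 29), (t, 38), (t, 6), (z, 1), (z, 14), (z, 16)} (18 duplicate(s) eliminated).

{(t, 21), (t, 24), (t, 29), (t, 38), (t, 6), (z, 1), (z, 14), (z, 16)}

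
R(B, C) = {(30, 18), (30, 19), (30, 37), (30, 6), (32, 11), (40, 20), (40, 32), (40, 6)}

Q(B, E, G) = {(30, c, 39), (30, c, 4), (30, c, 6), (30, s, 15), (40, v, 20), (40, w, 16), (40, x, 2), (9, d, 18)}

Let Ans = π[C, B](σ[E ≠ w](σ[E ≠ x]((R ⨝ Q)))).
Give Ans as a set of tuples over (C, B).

Natural join on B: {(30, 18, c, 39), (30, 18, c, 4), (30, 18, c, 6), (30, 18, s, 15), (30, 19, c, 39), (30, 19, c, 4), (30, 19, c, 6), (30, 19, s, 15), (30, 37, c, 39), (30, 37, c, 4), (30, 37, c, 6), (30, 37, s, 15), (30, 6, c, 39), (30, 6, c, 4), (30, 6, c, 6), (30, 6, s, 15), (40, 20, v, 20), (40, 20, w, 16), (40, 20, x, 2), (40, 32, v, 20), (40, 32, w, 16), (40, 32, x, 2), (40, 6, v, 20), (40, 6, w, 16), (40, 6, x, 2)}
Filtering on E ≠ x leaves {(30, 18, c, 39), (30, 18, c, 4), (30, 18, c, 6), (30, 18, s, 15), (30, 19, c, 39), (30, 19, c, 4), (30, 19, c, 6), (30, 19, s, 15), (30, 37, c, 39), (30, 37, c, 4), (30, 37, c, 6), (30, 37, s, 15), (30, 6, c, 39), (30, 6, c, 4), (30, 6, c, 6), (30, 6, s, 15), (40, 20, v, 20), (40, 20, w, 16), (40, 32, v, 20), (40, 32, w, 16), (40, 6, v, 20), (40, 6, w, 16)}.
Filtering on E ≠ w leaves {(30, 18, c, 39), (30, 18, c, 4), (30, 18, c, 6), (30, 18, s, 15), (30, 19, c, 39), (30, 19, c, 4), (30, 19, c, 6), (30, 19, s, 15), (30, 37, c, 39), (30, 37, c, 4), (30, 37, c, 6), (30, 37, s, 15), (30, 6, c, 39), (30, 6, c, 4), (30, 6, c, 6), (30, 6, s, 15), (40, 20, v, 20), (40, 32, v, 20), (40, 6, v, 20)}.
π_{C, B} gives {(18, 30), (19, 30), (20, 40), (32, 40), (37, 30), (6, 30), (6, 40)} (12 duplicate(s) eliminated).

{(18, 30), (19, 30), (20, 40), (32, 40), (37, 30), (6, 30), (6, 40)}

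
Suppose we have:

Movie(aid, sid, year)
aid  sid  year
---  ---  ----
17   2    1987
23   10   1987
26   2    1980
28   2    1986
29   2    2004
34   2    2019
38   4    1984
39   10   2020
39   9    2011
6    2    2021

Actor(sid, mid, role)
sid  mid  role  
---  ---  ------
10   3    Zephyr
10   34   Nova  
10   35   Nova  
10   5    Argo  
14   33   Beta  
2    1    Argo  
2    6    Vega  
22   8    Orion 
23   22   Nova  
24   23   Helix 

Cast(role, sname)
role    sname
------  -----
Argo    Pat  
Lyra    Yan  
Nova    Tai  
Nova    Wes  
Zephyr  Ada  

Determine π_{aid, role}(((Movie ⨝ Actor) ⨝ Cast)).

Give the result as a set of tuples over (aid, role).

Joining Movie and Actor on sid yields {(17, 2, 1987, 1, Argo), (17, 2, 1987, 6, Vega), (23, 10, 1987, 3, Zephyr), (23, 10, 1987, 34, Nova), (23, 10, 1987, 35, Nova), (23, 10, 1987, 5, Argo), (26, 2, 1980, 1, Argo), (26, 2, 1980, 6, Vega), (28, 2, 1986, 1, Argo), (28, 2, 1986, 6, Vega), (29, 2, 2004, 1, Argo), (29, 2, 2004, 6, Vega), (34, 2, 2019, 1, Argo), (34, 2, 2019, 6, Vega), (39, 10, 2020, 3, Zephyr), (39, 10, 2020, 34, Nova), (39, 10, 2020, 35, Nova), (39, 10, 2020, 5, Argo), (6, 2, 2021, 1, Argo), (6, 2, 2021, 6, Vega)}.
Joining (Movie ⨝ Actor) and Cast on role yields {(17, 2, 1987, 1, Argo, Pat), (23, 10, 1987, 3, Zephyr, Ada), (23, 10, 1987, 34, Nova, Tai), (23, 10, 1987, 34, Nova, Wes), (23, 10, 1987, 35, Nova, Tai), (23, 10, 1987, 35, Nova, Wes), (23, 10, 1987, 5, Argo, Pat), (26, 2, 1980, 1, Argo, Pat), (28, 2, 1986, 1, Argo, Pat), (29, 2, 2004, 1, Argo, Pat), (34, 2, 2019, 1, Argo, Pat), (39, 10, 2020, 3, Zephyr, Ada), (39, 10, 2020, 34, Nova, Tai), (39, 10, 2020, 34, Nova, Wes), (39, 10, 2020, 35, Nova, Tai), (39, 10, 2020, 35, Nova, Wes), (39, 10, 2020, 5, Argo, Pat), (6, 2, 2021, 1, Argo, Pat)}.
Projecting to aid, role (6 duplicate(s) eliminated): {(17, Argo), (23, Argo), (23, Nova), (23, Zephyr), (26, Argo), (28, Argo), (29, Argo), (34, Argo), (39, Argo), (39, Nova), (39, Zephyr), (6, Argo)}

{(17, Argo), (23, Argo), (23, Nova), (23, Zephyr), (26, Argo), (28, Argo), (29, Argo), (34, Argo), (39, Argo), (39, Nova), (39, Zephyr), (6, Argo)}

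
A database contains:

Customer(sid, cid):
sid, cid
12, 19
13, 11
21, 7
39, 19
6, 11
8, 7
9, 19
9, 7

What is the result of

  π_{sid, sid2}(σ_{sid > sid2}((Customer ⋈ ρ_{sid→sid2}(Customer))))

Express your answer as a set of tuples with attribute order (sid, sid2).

{(12, 9), (13, 6), (21, 8), (21, 9), (39, 12), (39, 9), (9, 8)}

ρ[sid→sid2]: schema becomes (sid2, cid); tuples unchanged.
Joining Customer and ρ_{sid→sid2}(Customer) on cid yields {(12, 19, 12), (12, 19, 39), (12, 19, 9), (13, 11, 13), (13, 11, 6), (21, 7, 21), (21, 7, 8), (21, 7, 9), (39, 19, 12), (39, 19, 39), (39, 19, 9), (6, 11, 13), (6, 11, 6), (8, 7, 21), (8, 7, 8), (8, 7, 9), (9, 19, 12), (9, 19, 39), (9, 19, 9), (9, 7, 21), (9, 7, 8), (9, 7, 9)}.
Apply σ_{sid > sid2}; surviving tuples: {(12, 19, 9), (13, 11, 6), (21, 7, 8), (21, 7, 9), (39, 19, 12), (39, 19, 9), (9, 7, 8)}
π[sid, sid2]: project onto (sid, sid2) → {(12, 9), (13, 6), (21, 8), (21, 9), (39, 12), (39, 9), (9, 8)}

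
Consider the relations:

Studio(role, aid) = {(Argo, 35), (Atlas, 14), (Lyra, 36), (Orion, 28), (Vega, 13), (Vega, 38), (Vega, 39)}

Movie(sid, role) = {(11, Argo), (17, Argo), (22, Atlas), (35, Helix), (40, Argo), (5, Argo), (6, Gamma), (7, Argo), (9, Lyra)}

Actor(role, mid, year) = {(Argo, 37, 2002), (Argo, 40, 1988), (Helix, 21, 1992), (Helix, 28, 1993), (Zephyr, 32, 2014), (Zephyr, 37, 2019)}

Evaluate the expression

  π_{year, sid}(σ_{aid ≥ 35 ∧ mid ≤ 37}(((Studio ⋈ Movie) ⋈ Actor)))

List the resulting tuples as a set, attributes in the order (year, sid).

{(2002, 11), (2002, 17), (2002, 40), (2002, 5), (2002, 7)}

Studio ⋈ Movie (natural join on role): {(Argo, 35, 11), (Argo, 35, 17), (Argo, 35, 40), (Argo, 35, 5), (Argo, 35, 7), (Atlas, 14, 22), (Lyra, 36, 9)}
(Studio ⋈ Movie) ⋈ Actor (natural join on role): {(Argo, 35, 11, 37, 2002), (Argo, 35, 11, 40, 1988), (Argo, 35, 17, 37, 2002), (Argo, 35, 17, 40, 1988), (Argo, 35, 40, 37, 2002), (Argo, 35, 40, 40, 1988), (Argo, 35, 5, 37, 2002), (Argo, 35, 5, 40, 1988), (Argo, 35, 7, 37, 2002), (Argo, 35, 7, 40, 1988)}
Apply σ_{aid ≥ 35 ∧ mid ≤ 37}; surviving tuples: {(Argo, 35, 11, 37, 2002), (Argo, 35, 17, 37, 2002), (Argo, 35, 40, 37, 2002), (Argo, 35, 5, 37, 2002), (Argo, 35, 7, 37, 2002)}
Keep only column(s) year, sid: {(2002, 11), (2002, 17), (2002, 40), (2002, 5), (2002, 7)}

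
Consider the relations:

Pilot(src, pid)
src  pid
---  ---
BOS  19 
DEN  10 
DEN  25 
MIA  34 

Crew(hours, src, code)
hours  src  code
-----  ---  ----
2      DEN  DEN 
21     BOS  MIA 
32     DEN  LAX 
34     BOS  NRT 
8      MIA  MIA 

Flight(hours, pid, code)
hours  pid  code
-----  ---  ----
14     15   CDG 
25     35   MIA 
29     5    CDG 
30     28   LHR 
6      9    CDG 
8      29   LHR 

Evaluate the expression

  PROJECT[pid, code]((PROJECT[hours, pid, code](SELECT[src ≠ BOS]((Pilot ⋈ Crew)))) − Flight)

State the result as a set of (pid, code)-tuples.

{(10, DEN), (10, LAX), (25, DEN), (25, LAX), (34, MIA)}

Joining Pilot and Crew on src yields {(BOS, 19, 21, MIA), (BOS, 19, 34, NRT), (DEN, 10, 2, DEN), (DEN, 10, 32, LAX), (DEN, 25, 2, DEN), (DEN, 25, 32, LAX), (MIA, 34, 8, MIA)}.
Apply σ_{src ≠ BOS}; surviving tuples: {(DEN, 10, 2, DEN), (DEN, 10, 32, LAX), (DEN, 25, 2, DEN), (DEN, 25, 32, LAX), (MIA, 34, 8, MIA)}
π[hours, pid, code]: project onto (hours, pid, code) → {(2, 10, DEN), (2, 25, DEN), (32, 10, LAX), (32, 25, LAX), (8, 34, MIA)}
Set difference of the two operands is {(2, 10, DEN), (2, 25, DEN), (32, 10, LAX), (32, 25, LAX), (8, 34, MIA)}.
π[pid, code]: project onto (pid, code) → {(10, DEN), (10, LAX), (25, DEN), (25, LAX), (34, MIA)}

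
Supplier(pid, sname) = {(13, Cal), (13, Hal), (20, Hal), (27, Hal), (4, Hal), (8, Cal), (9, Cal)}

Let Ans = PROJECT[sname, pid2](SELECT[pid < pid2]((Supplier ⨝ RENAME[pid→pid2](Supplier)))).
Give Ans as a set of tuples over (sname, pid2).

ρ[pid→pid2]: schema becomes (pid2, sname); tuples unchanged.
Joining Supplier and RENAME[pid→pid2](Supplier) on sname yields {(13, Cal, 13), (13, Cal, 8), (13, Cal, 9), (13, Hal, 13), (13, Hal, 20), (13, Hal, 27), (13, Hal, 4), (20, Hal, 13), (20, Hal, 20), (20, Hal, 27), (20, Hal, 4), (27, Hal, 13), (27, Hal, 20), (27, Hal, 27), (27, Hal, 4), (4, Hal, 13), (4, Hal, 20), (4, Hal, 27), (4, Hal, 4), (8, Cal, 13), (8, Cal, 8), (8, Cal, 9), (9, Cal, 13), (9, Cal, 8), (9, Cal, 9)}.
Apply σ_{pid < pid2}; surviving tuples: {(13, Hal, 20), (13, Hal, 27), (20, Hal, 27), (4, Hal, 13), (4, Hal, 20), (4, Hal, 27), (8, Cal, 13), (8, Cal, 9), (9, Cal, 13)}
Keep only column(s) sname, pid2 (4 duplicate(s) eliminated): {(Cal, 13), (Cal, 9), (Hal, 13), (Hal, 20), (Hal, 27)}

{(Cal, 13), (Cal, 9), (Hal, 13), (Hal, 20), (Hal, 27)}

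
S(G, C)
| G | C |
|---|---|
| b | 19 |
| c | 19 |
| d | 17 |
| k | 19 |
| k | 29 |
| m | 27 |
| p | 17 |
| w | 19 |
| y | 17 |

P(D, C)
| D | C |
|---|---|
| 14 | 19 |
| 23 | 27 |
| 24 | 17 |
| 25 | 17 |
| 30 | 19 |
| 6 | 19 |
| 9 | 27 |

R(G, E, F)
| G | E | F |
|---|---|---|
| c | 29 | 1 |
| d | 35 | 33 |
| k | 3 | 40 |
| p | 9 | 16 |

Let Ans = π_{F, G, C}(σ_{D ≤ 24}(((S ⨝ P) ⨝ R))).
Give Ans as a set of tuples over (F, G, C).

S ⋈ P (natural join on C): {(b, 19, 14), (b, 19, 30), (b, 19, 6), (c, 19, 14), (c, 19, 30), (c, 19, 6), (d, 17, 24), (d, 17, 25), (k, 19, 14), (k, 19, 30), (k, 19, 6), (m, 27, 23), (m, 27, 9), (p, 17, 24), (p, 17, 25), (w, 19, 14), (w, 19, 30), (w, 19, 6), (y, 17, 24), (y, 17, 25)}
(S ⨝ P) ⋈ R (natural join on G): {(c, 19, 14, 29, 1), (c, 19, 30, 29, 1), (c, 19, 6, 29, 1), (d, 17, 24, 35, 33), (d, 17, 25, 35, 33), (k, 19, 14, 3, 40), (k, 19, 30, 3, 40), (k, 19, 6, 3, 40), (p, 17, 24, 9, 16), (p, 17, 25, 9, 16)}
σ[D ≤ 24]: keep tuples satisfying D ≤ 24 → {(c, 19, 14, 29, 1), (c, 19, 6, 29, 1), (d, 17, 24, 35, 33), (k, 19, 14, 3, 40), (k, 19, 6, 3, 40), (p, 17, 24, 9, 16)}
π_{F, G, C} gives {(1, c, 19), (16, p, 17), (33, d, 17), (40, k, 19)} (2 duplicate(s) eliminated).

{(1, c, 19), (16, p, 17), (33, d, 17), (40, k, 19)}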